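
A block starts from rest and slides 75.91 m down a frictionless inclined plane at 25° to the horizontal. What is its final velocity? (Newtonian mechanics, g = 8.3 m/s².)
a = g sin(θ) = 8.3 × sin(25°) = 3.51 m/s²
v = √(2ad) = √(2 × 3.51 × 75.91) = 23.08 m/s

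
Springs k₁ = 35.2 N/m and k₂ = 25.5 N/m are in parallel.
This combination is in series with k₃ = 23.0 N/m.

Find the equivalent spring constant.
k₁₂ = k₁ + k₂ = 60.7 N/m (parallel)
1/k_eq = 1/k₁₂ + 1/k₃ → k_eq = 16.68 N/m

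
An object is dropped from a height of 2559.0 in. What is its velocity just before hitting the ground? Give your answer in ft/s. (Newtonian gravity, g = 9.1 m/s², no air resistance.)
v = √(2gh) (with unit conversion) = 112.8 ft/s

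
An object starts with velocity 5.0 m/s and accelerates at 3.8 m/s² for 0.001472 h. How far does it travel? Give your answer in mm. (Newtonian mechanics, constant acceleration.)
d = v₀t + ½at² (with unit conversion) = 79850.0 mm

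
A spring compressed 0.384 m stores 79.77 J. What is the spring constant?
PE = ½kx² → k = 2PE/x² = 2×79.77/0.384² = 1082.0 N/m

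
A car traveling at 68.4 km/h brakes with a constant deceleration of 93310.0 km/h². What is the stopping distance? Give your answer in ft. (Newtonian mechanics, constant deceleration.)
d = v₀² / (2a) (with unit conversion) = 82.25 ft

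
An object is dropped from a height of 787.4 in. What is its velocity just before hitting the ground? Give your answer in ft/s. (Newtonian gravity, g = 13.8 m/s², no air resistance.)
v = √(2gh) (with unit conversion) = 77.08 ft/s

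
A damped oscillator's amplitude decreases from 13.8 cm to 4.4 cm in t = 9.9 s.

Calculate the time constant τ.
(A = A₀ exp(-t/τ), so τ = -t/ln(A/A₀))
A/A₀ = 4.4/13.8 = 0.3188; ln(A/A₀) = -1.143
τ = −t/ln(A/A₀) = −9.9/-1.143 = 8.661 s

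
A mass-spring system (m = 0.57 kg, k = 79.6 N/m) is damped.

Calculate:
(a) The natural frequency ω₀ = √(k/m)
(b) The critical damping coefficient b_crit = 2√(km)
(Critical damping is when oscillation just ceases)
ω₀ = √(k/m) = √(79.6/0.57) = 11.82 rad/s
b_crit = 2√(km) = 2√(79.6×0.57) = 13.47 kg/s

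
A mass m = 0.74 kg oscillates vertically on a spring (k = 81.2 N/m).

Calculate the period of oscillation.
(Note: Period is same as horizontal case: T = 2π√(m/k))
T = 2π√(m/k) = 2π√(0.74/81.2) = 0.5998 s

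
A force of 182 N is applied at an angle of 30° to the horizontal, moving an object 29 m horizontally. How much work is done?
W = Fd cosθ = 182×29×cos(30°) = 4570.9 J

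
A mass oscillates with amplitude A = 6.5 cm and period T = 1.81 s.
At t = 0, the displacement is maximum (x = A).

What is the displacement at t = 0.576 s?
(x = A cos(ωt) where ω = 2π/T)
ω = 2π/T = 2π/1.81 = 3.471 rad/s
x = A cos(ωt) = 6.5×cos(3.471×0.576) = -2.702 cm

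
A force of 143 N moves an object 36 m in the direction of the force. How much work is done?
W = Fd = 143×36 = 5148.0 J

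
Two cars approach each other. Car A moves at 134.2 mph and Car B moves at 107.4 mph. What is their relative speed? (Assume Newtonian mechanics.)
v_rel = v_A + v_B = 134.2 + 107.4 = 241.6 mph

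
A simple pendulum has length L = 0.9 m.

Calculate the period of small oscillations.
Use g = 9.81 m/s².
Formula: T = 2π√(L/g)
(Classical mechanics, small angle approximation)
T = 2π√(L/g) = 2π√(0.9/9.81) = 1.903 s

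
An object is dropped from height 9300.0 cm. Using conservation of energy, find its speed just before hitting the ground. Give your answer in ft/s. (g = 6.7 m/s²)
mgh = ½mv² → v = √(2gh) = √(2×6.7×93) = 35.3 m/s = 115.8 ft/s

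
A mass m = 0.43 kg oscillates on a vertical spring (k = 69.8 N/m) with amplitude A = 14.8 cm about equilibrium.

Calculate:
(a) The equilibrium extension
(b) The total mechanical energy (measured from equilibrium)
x_eq = mg/k = 0.43×9.81/69.8 = 0.06043 m = 6.043 cm
E = ½kA² = ½×69.8×(0.148)² = 0.7644 J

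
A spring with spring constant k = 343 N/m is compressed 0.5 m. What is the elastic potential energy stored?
PE = ½kx² = ½×343×0.5² = 42.88 J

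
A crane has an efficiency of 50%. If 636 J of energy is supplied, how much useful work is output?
W_out = η × W_in = 0.5 × 636 = 318.0 J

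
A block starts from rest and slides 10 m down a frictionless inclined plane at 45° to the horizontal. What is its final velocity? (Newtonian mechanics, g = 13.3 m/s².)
a = g sin(θ) = 13.3 × sin(45°) = 9.4 m/s²
v = √(2ad) = √(2 × 9.4 × 10) = 13.71 m/s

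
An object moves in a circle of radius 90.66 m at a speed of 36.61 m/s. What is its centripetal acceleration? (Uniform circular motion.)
a_c = v²/r = 36.61²/90.66 = 1340.29/90.66 = 14.78 m/s²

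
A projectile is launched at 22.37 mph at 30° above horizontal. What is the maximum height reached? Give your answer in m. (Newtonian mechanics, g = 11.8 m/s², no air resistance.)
H = v₀²sin²(θ)/(2g) (with unit conversion) = 1.059 m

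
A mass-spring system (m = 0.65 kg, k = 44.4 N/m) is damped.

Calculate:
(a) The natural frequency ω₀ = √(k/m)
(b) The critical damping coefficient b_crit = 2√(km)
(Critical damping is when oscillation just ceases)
ω₀ = √(k/m) = √(44.4/0.65) = 8.265 rad/s
b_crit = 2√(km) = 2√(44.4×0.65) = 10.74 kg/s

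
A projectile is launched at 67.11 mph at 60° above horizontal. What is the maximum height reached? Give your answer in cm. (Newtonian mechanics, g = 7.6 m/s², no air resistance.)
H = v₀²sin²(θ)/(2g) (with unit conversion) = 4441.0 cm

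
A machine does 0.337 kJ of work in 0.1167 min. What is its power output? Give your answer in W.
P = W/t = 337 J / 7.002 s = 48.13 W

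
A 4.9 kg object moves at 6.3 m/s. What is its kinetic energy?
KE = ½mv² = ½×4.9×6.3² = 97.2405 J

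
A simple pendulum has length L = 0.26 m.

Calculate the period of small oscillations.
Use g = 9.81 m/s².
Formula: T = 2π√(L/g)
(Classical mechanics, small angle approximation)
T = 2π√(L/g) = 2π√(0.26/9.81) = 1.023 s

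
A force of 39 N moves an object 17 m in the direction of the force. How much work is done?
W = Fd = 39×17 = 663.0 J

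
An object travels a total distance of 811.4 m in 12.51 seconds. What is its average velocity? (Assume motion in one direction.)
v_avg = Δd / Δt = 811.4 / 12.51 = 64.86 m/s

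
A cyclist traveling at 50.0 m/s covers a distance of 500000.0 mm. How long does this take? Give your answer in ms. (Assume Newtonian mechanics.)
t = d/v (with unit conversion) = 10000.0 ms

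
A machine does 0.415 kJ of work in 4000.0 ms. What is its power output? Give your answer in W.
P = W/t = 415 J / 4 s = 103.8 W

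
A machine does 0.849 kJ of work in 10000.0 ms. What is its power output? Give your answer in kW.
P = W/t = 849 J / 10 s = 84.9 W = 0.0849 kW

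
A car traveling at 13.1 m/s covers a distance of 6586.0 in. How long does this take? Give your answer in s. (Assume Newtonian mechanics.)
t = d/v (with unit conversion) = 12.77 s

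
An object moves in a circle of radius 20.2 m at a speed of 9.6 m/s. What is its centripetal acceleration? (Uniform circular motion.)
a_c = v²/r = 9.6²/20.2 = 92.16/20.2 = 4.56 m/s²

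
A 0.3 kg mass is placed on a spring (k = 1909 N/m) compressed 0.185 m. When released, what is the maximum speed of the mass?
½kx² = ½mv² → v = x√(k/m) = 0.185×√(1909/0.3) = 14.76 m/s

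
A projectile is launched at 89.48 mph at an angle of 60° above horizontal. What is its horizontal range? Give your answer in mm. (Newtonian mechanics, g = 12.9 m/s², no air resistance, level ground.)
R = v₀² sin(2θ) / g (with unit conversion) = 107400.0 mm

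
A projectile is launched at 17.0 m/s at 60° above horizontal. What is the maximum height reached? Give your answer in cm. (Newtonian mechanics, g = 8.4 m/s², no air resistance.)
H = v₀²sin²(θ)/(2g) (with unit conversion) = 1290.0 cm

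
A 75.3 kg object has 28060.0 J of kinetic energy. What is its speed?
KE = ½mv² → v = √(2KE/m) = √(2×28060.0/75.3) = 27.3 m/s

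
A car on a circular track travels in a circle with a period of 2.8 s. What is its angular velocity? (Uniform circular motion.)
ω = 2π/T = 2π/2.8 = 2.244 rad/s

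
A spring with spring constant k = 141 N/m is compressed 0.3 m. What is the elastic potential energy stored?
PE = ½kx² = ½×141×0.3² = 6.345 J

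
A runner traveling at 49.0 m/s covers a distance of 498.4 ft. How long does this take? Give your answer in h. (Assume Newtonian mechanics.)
t = d/v (with unit conversion) = 0.0008612 h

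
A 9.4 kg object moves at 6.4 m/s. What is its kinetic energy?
KE = ½mv² = ½×9.4×6.4² = 192.512 J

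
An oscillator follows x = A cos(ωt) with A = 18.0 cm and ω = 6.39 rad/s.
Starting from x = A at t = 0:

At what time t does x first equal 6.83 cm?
cos(ωt) = x/A = 6.83/18.0 = 0.3794
ωt = arccos(0.3794) = 1.182 rad
t = 1.182/6.39 = 0.1849 s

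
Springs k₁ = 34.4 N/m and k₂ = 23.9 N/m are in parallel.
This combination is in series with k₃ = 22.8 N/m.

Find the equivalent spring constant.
k₁₂ = k₁ + k₂ = 58.3 N/m (parallel)
1/k_eq = 1/k₁₂ + 1/k₃ → k_eq = 16.39 N/m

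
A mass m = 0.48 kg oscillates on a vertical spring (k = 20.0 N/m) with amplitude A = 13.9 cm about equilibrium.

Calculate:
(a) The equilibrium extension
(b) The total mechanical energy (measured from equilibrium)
x_eq = mg/k = 0.48×9.81/20.0 = 0.2354 m = 23.54 cm
E = ½kA² = ½×20.0×(0.139)² = 0.1932 J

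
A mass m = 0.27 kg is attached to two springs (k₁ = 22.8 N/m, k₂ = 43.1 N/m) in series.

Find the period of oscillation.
k_eq = k₁k₂/(k₁+k₂) = 14.91 N/m
T = 2π√(m/k_eq) = 2π√(0.27/14.91) = 0.8455 s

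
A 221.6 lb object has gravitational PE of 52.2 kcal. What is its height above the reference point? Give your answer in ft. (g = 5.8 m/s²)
PE = mgh → h = PE/(mg) = 2.184e+05 J / (100.5 kg × 5.8 m/s²) = 374.6 m = 1229.0 ft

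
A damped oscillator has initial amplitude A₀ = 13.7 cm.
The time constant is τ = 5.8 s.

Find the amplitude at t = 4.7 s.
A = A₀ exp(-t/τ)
A = A₀ exp(−t/τ) = 13.7×exp(−4.7/5.8) = 6.092 cm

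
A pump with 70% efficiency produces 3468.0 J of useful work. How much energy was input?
W_in = W_out/η = 3468.0/0.7 = 4954.3 J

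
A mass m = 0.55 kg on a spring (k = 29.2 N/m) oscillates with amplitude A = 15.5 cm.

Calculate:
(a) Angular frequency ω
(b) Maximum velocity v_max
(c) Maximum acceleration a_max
ω = √(k/m) = √(29.2/0.55) = 7.286 rad/s
v_max = ωA = 7.286×0.155 = 1.129 m/s
a_max = ω²A = 7.286²×0.155 = 8.229 m/s²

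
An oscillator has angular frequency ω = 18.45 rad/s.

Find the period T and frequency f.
T = 2π/ω = 2π/18.45 = 0.3406 s; f = ω/2π = 2.936 Hz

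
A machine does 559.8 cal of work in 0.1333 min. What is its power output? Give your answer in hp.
P = W/t = 2342 J / 7.998 s = 292.8 W = 0.3927 hp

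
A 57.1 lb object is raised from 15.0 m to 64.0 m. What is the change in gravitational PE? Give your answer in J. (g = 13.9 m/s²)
ΔPE = mg(h₂ − h₁) = 25.9 kg × 13.9 m/s² × (64 − 15) m = 1.764e+04 J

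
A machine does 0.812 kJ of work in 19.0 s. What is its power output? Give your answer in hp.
P = W/t = 812 J / 19 s = 42.74 W = 0.05731 hp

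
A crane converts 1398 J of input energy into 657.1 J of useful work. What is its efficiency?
η = W_out/W_in = 657.1/1398 = 0.47 = 47.0%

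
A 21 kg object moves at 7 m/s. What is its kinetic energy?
KE = ½mv² = ½×21×7² = 514.5 J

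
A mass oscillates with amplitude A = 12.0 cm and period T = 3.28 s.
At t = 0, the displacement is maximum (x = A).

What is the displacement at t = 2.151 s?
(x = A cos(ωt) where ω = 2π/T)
ω = 2π/T = 2π/3.28 = 1.916 rad/s
x = A cos(ωt) = 12.0×cos(1.916×2.151) = -6.695 cm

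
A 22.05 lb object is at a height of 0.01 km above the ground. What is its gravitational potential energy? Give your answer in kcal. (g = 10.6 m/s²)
PE = mgh = 10 kg × 10.6 m/s² × 10 m = 1060 J = 0.2534 kcal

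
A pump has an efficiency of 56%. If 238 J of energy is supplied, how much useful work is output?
W_out = η × W_in = 0.56 × 238 = 133.28 J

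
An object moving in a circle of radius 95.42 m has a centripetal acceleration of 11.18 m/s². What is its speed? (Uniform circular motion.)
v = √(a_c × r) = √(11.18 × 95.42) = 32.66 m/s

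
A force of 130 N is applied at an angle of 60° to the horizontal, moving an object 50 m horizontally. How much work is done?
W = Fd cosθ = 130×50×cos(60°) = 3250.0 J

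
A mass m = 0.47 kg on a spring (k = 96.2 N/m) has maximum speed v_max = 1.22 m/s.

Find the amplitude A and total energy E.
½mv²_max = ½kA² → A = v_max√(m/k) = 1.22×√(0.47/96.2) = 0.08527 m = 8.527 cm
E = ½mv²_max = ½×0.47×1.22² = 0.3498 J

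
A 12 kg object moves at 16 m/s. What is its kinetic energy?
KE = ½mv² = ½×12×16² = 1536.0 J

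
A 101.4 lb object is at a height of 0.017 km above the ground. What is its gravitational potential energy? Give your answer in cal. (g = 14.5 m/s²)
PE = mgh = 45.99 kg × 14.5 m/s² × 17 m = 1.134e+04 J = 2710.0 cal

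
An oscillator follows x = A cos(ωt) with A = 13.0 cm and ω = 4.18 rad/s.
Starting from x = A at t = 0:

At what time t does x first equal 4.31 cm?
cos(ωt) = x/A = 4.31/13.0 = 0.3315
ωt = arccos(0.3315) = 1.233 rad
t = 1.233/4.18 = 0.2949 s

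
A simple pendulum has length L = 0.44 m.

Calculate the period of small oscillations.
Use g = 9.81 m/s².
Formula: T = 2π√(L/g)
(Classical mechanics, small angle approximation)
T = 2π√(L/g) = 2π√(0.44/9.81) = 1.331 s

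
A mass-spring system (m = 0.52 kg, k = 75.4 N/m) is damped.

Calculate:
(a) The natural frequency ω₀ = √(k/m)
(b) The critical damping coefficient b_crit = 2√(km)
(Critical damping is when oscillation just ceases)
ω₀ = √(k/m) = √(75.4/0.52) = 12.04 rad/s
b_crit = 2√(km) = 2√(75.4×0.52) = 12.52 kg/s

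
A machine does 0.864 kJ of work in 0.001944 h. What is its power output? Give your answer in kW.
P = W/t = 864 J / 6.998 s = 123.5 W = 0.1235 kW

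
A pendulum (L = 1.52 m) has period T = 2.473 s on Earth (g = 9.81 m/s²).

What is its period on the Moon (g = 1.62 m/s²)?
T = 2π√(L/g), so T_moon/T_earth = √(g_earth/g_moon)
T_moon = 2π√(1.52/1.62) = 6.086 s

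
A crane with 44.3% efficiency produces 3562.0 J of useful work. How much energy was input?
W_in = W_out/η = 3562.0/0.443 = 8040.6 J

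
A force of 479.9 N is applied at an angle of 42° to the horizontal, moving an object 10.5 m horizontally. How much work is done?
W = Fd cosθ = 479.9×10.5×cos(42°) = 3744.7 J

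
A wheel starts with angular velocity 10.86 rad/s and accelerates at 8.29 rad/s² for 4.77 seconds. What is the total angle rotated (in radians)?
θ = ω₀t + ½αt² = 10.86×4.77 + ½×8.29×4.77² = 146.11 rad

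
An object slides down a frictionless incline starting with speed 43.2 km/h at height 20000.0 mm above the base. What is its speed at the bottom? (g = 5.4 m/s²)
½mv₀² + mgh = ½mv² → v = √(v₀² + 2gh) = √(12² + 2×5.4×20) = 18.97 m/s = 68.31 km/h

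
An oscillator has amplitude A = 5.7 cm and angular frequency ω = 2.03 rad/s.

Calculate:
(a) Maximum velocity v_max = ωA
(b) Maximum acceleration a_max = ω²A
v_max = ωA = 2.03×0.057 = 0.1157 m/s
a_max = ω²A = 2.03²×0.057 = 0.2349 m/s²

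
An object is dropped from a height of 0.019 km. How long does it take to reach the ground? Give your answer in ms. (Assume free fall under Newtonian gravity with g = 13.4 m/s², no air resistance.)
t = √(2h/g) (with unit conversion) = 1684.0 ms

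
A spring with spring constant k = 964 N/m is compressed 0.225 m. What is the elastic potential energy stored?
PE = ½kx² = ½×964×0.225² = 24.4 J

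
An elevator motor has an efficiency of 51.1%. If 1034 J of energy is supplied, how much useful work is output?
W_out = η × W_in = 0.511 × 1034 = 528.37 J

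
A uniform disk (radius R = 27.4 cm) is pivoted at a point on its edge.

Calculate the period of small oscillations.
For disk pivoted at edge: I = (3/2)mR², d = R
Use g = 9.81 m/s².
I/m = (3/2)R² = 0.1126 m²; d = R = 0.274 m
T = 2π√((3/2)R²/(gR)) = 2π√(3R/(2g)) = 1.286 s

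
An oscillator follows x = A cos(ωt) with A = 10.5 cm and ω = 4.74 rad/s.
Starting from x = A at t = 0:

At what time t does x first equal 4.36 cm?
cos(ωt) = x/A = 4.36/10.5 = 0.4152
ωt = arccos(0.4152) = 1.143 rad
t = 1.143/4.74 = 0.2411 s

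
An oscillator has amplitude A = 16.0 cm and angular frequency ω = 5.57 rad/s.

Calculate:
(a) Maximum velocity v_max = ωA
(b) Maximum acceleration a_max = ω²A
v_max = ωA = 5.57×0.16 = 0.8912 m/s
a_max = ω²A = 5.57²×0.16 = 4.964 m/s²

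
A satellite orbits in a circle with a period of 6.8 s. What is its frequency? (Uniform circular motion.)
f = 1/T = 1/6.8 = 0.1471 Hz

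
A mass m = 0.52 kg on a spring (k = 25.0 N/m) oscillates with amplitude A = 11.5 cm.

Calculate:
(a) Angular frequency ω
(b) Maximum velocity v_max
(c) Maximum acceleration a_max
ω = √(k/m) = √(25.0/0.52) = 6.934 rad/s
v_max = ωA = 6.934×0.115 = 0.7974 m/s
a_max = ω²A = 6.934²×0.115 = 5.529 m/s²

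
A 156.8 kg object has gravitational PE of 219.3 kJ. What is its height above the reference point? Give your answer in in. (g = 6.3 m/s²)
PE = mgh → h = PE/(mg) = 2.193e+05 J / (156.8 kg × 6.3 m/s²) = 222 m = 8740.0 in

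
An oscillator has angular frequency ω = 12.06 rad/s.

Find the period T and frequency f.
T = 2π/ω = 2π/12.06 = 0.521 s; f = ω/2π = 1.919 Hz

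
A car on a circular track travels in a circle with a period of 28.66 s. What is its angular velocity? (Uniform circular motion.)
ω = 2π/T = 2π/28.66 = 0.2192 rad/s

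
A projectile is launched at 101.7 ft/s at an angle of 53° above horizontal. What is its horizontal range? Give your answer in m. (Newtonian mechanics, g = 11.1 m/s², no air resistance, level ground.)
R = v₀² sin(2θ) / g (with unit conversion) = 83.21 m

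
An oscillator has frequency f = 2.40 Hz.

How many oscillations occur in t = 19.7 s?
n = f×t = 2.4×19.7 = 47.28 oscillations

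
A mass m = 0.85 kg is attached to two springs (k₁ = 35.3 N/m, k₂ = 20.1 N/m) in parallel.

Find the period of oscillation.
k_eq = k₁+k₂ = 55.4 N/m
T = 2π√(m/k_eq) = 2π√(0.85/55.4) = 0.7783 s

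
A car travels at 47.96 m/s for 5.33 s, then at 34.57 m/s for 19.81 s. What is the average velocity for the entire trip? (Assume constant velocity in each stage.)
d₁ = v₁t₁ = 47.96 × 5.33 = 255.627 m
d₂ = v₂t₂ = 34.57 × 19.81 = 684.832 m
d_total = 940.46 m, t_total = 25.14 s
v_avg = d_total/t_total = 940.46/25.14 = 37.41 m/s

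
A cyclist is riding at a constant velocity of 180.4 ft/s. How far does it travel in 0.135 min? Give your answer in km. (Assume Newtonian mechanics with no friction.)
d = vt (with unit conversion) = 0.4454 km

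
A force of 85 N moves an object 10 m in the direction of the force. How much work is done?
W = Fd = 85×10 = 850.0 J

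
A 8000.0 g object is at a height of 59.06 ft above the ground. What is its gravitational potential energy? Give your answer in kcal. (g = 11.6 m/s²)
PE = mgh = 8 kg × 11.6 m/s² × 18 m = 1671 J = 0.3993 kcal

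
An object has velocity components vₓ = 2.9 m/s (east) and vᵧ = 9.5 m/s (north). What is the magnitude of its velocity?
|v| = √(vₓ² + vᵧ²) = √(2.9² + 9.5²) = √(98.66) = 9.93 m/s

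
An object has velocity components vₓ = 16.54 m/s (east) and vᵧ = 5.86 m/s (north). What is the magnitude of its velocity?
|v| = √(vₓ² + vᵧ²) = √(16.54² + 5.86²) = √(307.911) = 17.55 m/s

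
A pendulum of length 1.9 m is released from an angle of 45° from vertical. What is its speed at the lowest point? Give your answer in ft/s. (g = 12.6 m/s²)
h = L(1 − cosθ) = 1.9×(1 − cos45°) = 0.5565 m
v = √(2gh) = √(2×12.6×0.5565) = 3.745 m/s = 12.29 ft/s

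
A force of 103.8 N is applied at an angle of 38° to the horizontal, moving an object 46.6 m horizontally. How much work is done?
W = Fd cosθ = 103.8×46.6×cos(38°) = 3811.7 J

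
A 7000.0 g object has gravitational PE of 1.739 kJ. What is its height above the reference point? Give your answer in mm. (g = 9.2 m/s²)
PE = mgh → h = PE/(mg) = 1739 J / (7 kg × 9.2 m/s²) = 27 m = 27000.0 mm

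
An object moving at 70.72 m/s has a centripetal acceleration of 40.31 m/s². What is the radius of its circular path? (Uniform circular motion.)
r = v²/a_c = 70.72²/40.31 = 124.07 m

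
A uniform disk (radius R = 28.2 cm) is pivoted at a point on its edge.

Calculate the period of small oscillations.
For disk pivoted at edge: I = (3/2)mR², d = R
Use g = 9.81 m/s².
I/m = (3/2)R² = 0.1193 m²; d = R = 0.282 m
T = 2π√((3/2)R²/(gR)) = 2π√(3R/(2g)) = 1.305 s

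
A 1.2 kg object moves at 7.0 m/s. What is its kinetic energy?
KE = ½mv² = ½×1.2×7.0² = 29.4 J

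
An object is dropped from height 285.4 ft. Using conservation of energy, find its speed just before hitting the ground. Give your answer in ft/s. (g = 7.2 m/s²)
mgh = ½mv² → v = √(2gh) = √(2×7.2×86.99) = 35.39 m/s = 116.1 ft/s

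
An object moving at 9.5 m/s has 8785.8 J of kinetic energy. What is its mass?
KE = ½mv² → m = 2KE/v² = 2×8785.8/9.5² = 194.7 kg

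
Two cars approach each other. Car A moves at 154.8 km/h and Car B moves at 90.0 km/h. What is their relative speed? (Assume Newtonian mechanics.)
v_rel = v_A + v_B = 154.8 + 90.0 = 244.8 km/h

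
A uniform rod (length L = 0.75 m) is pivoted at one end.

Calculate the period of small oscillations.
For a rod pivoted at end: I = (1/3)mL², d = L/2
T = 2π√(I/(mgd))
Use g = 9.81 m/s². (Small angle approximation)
I/m = (1/3)L² = 0.1875 m²; d = L/2 = 0.375 m
T = 2π√(I/(mgd)) = 2π√(0.1875/(9.81×0.375)) = 1.419 s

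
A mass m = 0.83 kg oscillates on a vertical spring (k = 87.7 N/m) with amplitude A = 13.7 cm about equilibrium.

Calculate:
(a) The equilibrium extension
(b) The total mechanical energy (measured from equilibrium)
x_eq = mg/k = 0.83×9.81/87.7 = 0.09284 m = 9.284 cm
E = ½kA² = ½×87.7×(0.137)² = 0.823 J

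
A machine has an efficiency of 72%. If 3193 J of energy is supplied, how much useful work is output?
W_out = η × W_in = 0.72 × 3193 = 2299.0 J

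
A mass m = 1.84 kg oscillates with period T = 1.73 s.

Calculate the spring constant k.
T = 2π√(m/k) → k = m(2π/T)² = 1.84×(2π/1.73)² = 24.27 N/m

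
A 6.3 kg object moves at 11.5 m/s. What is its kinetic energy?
KE = ½mv² = ½×6.3×11.5² = 416.5875 J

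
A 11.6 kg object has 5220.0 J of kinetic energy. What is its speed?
KE = ½mv² → v = √(2KE/m) = √(2×5220.0/11.6) = 30.0 m/s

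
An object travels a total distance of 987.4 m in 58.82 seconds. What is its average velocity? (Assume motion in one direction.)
v_avg = Δd / Δt = 987.4 / 58.82 = 16.79 m/s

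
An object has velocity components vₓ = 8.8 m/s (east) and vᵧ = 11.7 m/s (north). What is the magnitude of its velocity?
|v| = √(vₓ² + vᵧ²) = √(8.8² + 11.7²) = √(214.33) = 14.64 m/s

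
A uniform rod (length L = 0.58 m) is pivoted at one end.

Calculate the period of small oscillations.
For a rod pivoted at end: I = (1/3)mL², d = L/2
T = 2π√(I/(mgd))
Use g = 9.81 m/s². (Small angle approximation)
I/m = (1/3)L² = 0.1121 m²; d = L/2 = 0.29 m
T = 2π√(I/(mgd)) = 2π√(0.1121/(9.81×0.29)) = 1.247 s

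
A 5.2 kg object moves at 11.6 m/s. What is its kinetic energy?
KE = ½mv² = ½×5.2×11.6² = 349.856 J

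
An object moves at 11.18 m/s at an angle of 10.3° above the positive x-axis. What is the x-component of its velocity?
vₓ = v cos(θ) = 11.18 × cos(10.3°) = 11.0 m/s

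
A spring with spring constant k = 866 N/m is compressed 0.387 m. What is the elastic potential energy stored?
PE = ½kx² = ½×866×0.387² = 64.85 J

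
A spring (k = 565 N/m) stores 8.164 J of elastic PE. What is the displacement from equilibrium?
PE = ½kx² → x = √(2PE/k) = √(2×8.164/565) = 0.17 m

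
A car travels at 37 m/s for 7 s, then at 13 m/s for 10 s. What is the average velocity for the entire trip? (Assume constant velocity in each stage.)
d₁ = v₁t₁ = 37 × 7 = 259 m
d₂ = v₂t₂ = 13 × 10 = 130 m
d_total = 389 m, t_total = 17 s
v_avg = d_total/t_total = 389/17 = 22.88 m/s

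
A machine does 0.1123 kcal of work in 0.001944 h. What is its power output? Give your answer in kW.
P = W/t = 469.9 J / 6.998 s = 67.14 W = 0.06714 kW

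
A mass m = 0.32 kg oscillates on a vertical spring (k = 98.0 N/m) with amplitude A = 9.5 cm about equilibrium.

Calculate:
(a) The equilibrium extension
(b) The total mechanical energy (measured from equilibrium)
x_eq = mg/k = 0.32×9.81/98.0 = 0.03203 m = 3.203 cm
E = ½kA² = ½×98.0×(0.095)² = 0.4422 J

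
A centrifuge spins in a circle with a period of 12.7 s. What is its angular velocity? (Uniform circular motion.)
ω = 2π/T = 2π/12.7 = 0.4947 rad/s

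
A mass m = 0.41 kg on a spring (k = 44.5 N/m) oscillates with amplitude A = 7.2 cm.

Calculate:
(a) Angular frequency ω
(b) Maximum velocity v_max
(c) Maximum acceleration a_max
ω = √(k/m) = √(44.5/0.41) = 10.42 rad/s
v_max = ωA = 10.42×0.072 = 0.7501 m/s
a_max = ω²A = 10.42²×0.072 = 7.815 m/s²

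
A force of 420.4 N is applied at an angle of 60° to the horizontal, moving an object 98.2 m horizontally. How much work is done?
W = Fd cosθ = 420.4×98.2×cos(60°) = 20642.0 J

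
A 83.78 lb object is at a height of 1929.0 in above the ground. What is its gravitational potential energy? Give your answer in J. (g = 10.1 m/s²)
PE = mgh = 38 kg × 10.1 m/s² × 49 m = 1.881e+04 J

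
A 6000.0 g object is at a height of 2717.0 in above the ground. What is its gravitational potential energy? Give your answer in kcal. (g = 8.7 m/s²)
PE = mgh = 6 kg × 8.7 m/s² × 69.01 m = 3602 J = 0.861 kcal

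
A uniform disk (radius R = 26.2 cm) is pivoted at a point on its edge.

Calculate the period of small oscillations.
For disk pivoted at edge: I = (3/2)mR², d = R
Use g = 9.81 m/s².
I/m = (3/2)R² = 0.103 m²; d = R = 0.262 m
T = 2π√((3/2)R²/(gR)) = 2π√(3R/(2g)) = 1.258 s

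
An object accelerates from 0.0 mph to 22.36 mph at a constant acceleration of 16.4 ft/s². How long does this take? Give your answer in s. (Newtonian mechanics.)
t = (v - v₀)/a (with unit conversion) = 2.0 s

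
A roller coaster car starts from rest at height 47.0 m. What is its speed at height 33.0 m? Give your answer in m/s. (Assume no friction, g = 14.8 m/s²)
mgh₁ = ½mv₂² + mgh₂ → v₂ = √(2g(h₁−h₂)) = √(2×14.8×(47−33)) = 20.36 m/s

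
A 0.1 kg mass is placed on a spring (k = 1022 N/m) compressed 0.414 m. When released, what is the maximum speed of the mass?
½kx² = ½mv² → v = x√(k/m) = 0.414×√(1022/0.1) = 41.85 m/s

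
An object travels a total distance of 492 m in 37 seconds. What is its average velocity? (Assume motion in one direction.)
v_avg = Δd / Δt = 492 / 37 = 13.3 m/s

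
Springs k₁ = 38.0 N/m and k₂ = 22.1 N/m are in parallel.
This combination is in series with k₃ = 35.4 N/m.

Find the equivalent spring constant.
k₁₂ = k₁ + k₂ = 60.1 N/m (parallel)
1/k_eq = 1/k₁₂ + 1/k₃ → k_eq = 22.28 N/m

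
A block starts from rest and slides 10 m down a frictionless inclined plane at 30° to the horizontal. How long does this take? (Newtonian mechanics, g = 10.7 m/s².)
a = g sin(θ) = 10.7 × sin(30°) = 5.35 m/s²
t = √(2d/a) = √(2 × 10 / 5.35) = 1.93 s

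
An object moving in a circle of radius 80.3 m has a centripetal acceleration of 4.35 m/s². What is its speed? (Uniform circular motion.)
v = √(a_c × r) = √(4.35 × 80.3) = 18.69 m/s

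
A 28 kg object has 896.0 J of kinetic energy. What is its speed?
KE = ½mv² → v = √(2KE/m) = √(2×896.0/28) = 8.0 m/s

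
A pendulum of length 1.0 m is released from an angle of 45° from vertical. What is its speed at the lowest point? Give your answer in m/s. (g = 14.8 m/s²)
h = L(1 − cosθ) = 1.0×(1 − cos45°) = 0.2929 m
v = √(2gh) = √(2×14.8×0.2929) = 2.944 m/s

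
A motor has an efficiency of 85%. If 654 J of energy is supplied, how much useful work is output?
W_out = η × W_in = 0.85 × 654 = 555.9 J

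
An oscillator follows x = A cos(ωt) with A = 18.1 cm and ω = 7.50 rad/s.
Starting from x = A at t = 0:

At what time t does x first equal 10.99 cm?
cos(ωt) = x/A = 10.99/18.1 = 0.6072
ωt = arccos(0.6072) = 0.9183 rad
t = 0.9183/7.5 = 0.1224 s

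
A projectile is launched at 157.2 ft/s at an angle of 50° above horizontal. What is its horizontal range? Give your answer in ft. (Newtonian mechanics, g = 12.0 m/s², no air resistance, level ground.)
R = v₀² sin(2θ) / g (with unit conversion) = 618.1 ft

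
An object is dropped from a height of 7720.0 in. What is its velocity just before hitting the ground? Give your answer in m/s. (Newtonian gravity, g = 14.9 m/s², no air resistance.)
v = √(2gh) (with unit conversion) = 76.44 m/s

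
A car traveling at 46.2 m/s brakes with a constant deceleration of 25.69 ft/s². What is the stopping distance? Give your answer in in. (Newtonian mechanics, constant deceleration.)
d = v₀² / (2a) (with unit conversion) = 5366.0 in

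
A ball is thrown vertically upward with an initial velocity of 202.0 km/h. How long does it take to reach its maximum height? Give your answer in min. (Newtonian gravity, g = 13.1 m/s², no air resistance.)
t_up = v₀/g (with unit conversion) = 0.07139 min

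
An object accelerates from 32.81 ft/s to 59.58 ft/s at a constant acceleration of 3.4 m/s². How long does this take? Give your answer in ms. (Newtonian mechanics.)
t = (v - v₀)/a (with unit conversion) = 2400.0 ms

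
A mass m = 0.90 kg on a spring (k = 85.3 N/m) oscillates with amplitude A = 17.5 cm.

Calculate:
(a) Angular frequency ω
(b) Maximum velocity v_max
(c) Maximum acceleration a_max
ω = √(k/m) = √(85.3/0.9) = 9.735 rad/s
v_max = ωA = 9.735×0.175 = 1.704 m/s
a_max = ω²A = 9.735²×0.175 = 16.59 m/s²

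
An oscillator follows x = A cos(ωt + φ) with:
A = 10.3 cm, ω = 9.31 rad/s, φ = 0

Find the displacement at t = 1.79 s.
x = A cos(ωt + φ) = 10.3×cos(9.31×1.79 + 0) = -5.933 cm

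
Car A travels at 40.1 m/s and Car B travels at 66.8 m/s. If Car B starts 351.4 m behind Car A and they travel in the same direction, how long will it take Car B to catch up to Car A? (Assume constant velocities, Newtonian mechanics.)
Relative speed: v_rel = 66.8 - 40.1 = 26.7 m/s
Time to catch: t = d₀/v_rel = 351.4/26.7 = 13.16 s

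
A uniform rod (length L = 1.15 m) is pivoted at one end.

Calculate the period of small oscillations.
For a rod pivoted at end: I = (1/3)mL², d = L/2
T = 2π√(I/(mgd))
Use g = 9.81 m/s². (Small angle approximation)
I/m = (1/3)L² = 0.4408 m²; d = L/2 = 0.575 m
T = 2π√(I/(mgd)) = 2π√(0.4408/(9.81×0.575)) = 1.757 s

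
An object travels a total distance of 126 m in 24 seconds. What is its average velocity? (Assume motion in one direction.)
v_avg = Δd / Δt = 126 / 24 = 5.25 m/s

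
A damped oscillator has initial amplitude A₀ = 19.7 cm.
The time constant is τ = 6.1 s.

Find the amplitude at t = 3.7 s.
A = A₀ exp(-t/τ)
A = A₀ exp(−t/τ) = 19.7×exp(−3.7/6.1) = 10.74 cm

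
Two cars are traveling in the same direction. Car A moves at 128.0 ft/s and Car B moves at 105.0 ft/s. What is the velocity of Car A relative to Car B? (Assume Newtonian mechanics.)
v_rel = v_A - v_B = 128.0 - 105.0 = 23.0 ft/s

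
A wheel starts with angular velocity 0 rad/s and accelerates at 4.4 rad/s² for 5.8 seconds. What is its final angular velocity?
ω = ω₀ + αt = 0 + 4.4 × 5.8 = 25.52 rad/s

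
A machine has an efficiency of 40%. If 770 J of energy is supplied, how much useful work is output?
W_out = η × W_in = 0.4 × 770 = 308.0 J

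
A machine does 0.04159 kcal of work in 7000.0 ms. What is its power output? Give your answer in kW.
P = W/t = 174 J / 7 s = 24.86 W = 0.02486 kW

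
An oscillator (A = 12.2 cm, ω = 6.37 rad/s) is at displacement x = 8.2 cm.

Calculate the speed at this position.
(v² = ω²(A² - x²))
v = ω√(A² − x²) = 6.37×√(0.122² − 0.082²) = 0.5754 m/s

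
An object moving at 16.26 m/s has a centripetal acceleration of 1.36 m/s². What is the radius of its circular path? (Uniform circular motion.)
r = v²/a_c = 16.26²/1.36 = 194.4 m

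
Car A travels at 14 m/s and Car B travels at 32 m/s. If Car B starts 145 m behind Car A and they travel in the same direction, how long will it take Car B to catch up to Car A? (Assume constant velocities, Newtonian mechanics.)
Relative speed: v_rel = 32 - 14 = 18 m/s
Time to catch: t = d₀/v_rel = 145/18 = 8.06 s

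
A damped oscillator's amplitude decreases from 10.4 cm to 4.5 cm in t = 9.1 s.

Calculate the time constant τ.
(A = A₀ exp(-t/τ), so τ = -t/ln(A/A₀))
A/A₀ = 4.5/10.4 = 0.4327; ln(A/A₀) = -0.8377
τ = −t/ln(A/A₀) = −9.1/-0.8377 = 10.86 s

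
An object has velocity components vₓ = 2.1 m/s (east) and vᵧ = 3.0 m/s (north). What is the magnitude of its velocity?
|v| = √(vₓ² + vᵧ²) = √(2.1² + 3.0²) = √(13.41) = 3.66 m/s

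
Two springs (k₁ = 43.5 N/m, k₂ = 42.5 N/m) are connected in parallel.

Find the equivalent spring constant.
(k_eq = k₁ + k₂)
k_eq = k₁ + k₂ = 43.5 + 42.5 = 86 N/m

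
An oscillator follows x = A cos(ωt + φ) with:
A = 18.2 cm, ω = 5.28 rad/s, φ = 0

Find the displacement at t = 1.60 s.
x = A cos(ωt + φ) = 18.2×cos(5.28×1.6 + 0) = -10.19 cm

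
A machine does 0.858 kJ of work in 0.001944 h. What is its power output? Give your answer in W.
P = W/t = 858 J / 6.998 s = 122.6 W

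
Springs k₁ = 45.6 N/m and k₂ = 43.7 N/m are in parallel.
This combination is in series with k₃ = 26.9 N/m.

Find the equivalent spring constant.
k₁₂ = k₁ + k₂ = 89.3 N/m (parallel)
1/k_eq = 1/k₁₂ + 1/k₃ → k_eq = 20.67 N/m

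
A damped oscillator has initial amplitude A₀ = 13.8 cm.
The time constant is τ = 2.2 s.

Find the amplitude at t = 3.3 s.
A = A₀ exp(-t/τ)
A = A₀ exp(−t/τ) = 13.8×exp(−3.3/2.2) = 3.079 cm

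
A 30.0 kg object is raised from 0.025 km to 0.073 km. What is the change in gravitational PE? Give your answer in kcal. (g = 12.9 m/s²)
ΔPE = mg(h₂ − h₁) = 30 kg × 12.9 m/s² × (73 − 25) m = 1.858e+04 J = 4.44 kcal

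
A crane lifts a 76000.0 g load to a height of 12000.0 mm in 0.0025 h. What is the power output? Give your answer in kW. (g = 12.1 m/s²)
W = mgh = 76×12.1×12 = 1.104e+04 J
P = W/t = 1.104e+04/9 = 1226 W = 1.226 kW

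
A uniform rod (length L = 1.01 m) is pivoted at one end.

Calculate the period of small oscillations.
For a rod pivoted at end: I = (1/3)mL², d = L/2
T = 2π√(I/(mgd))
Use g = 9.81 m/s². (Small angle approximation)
I/m = (1/3)L² = 0.34 m²; d = L/2 = 0.505 m
T = 2π√(I/(mgd)) = 2π√(0.34/(9.81×0.505)) = 1.646 s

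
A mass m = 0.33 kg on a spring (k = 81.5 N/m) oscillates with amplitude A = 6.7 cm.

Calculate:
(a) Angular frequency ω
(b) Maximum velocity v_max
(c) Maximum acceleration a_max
ω = √(k/m) = √(81.5/0.33) = 15.72 rad/s
v_max = ωA = 15.72×0.067 = 1.053 m/s
a_max = ω²A = 15.72²×0.067 = 16.55 m/s²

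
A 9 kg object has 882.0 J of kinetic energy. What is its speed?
KE = ½mv² → v = √(2KE/m) = √(2×882.0/9) = 14.0 m/s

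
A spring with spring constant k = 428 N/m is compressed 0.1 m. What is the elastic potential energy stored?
PE = ½kx² = ½×428×0.1² = 2.14 J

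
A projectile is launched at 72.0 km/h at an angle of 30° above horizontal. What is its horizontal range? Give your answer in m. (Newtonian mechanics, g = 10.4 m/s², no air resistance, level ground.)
R = v₀² sin(2θ) / g (with unit conversion) = 33.31 m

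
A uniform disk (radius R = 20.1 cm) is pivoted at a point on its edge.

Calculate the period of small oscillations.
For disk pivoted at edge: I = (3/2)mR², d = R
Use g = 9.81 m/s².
I/m = (3/2)R² = 0.0606 m²; d = R = 0.201 m
T = 2π√((3/2)R²/(gR)) = 2π√(3R/(2g)) = 1.102 s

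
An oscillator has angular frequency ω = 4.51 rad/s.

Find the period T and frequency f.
T = 2π/ω = 2π/4.51 = 1.393 s; f = ω/2π = 0.7178 Hz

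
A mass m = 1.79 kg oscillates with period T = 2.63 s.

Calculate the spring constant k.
T = 2π√(m/k) → k = m(2π/T)² = 1.79×(2π/2.63)² = 10.22 N/m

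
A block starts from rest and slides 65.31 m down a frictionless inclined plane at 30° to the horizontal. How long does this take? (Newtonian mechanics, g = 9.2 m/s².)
a = g sin(θ) = 9.2 × sin(30°) = 4.6 m/s²
t = √(2d/a) = √(2 × 65.31 / 4.6) = 5.33 s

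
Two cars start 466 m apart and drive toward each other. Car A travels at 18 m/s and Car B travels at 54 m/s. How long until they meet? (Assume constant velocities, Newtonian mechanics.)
Combined speed: v_combined = 18 + 54 = 72 m/s
Time to meet: t = d/72 = 466/72 = 6.47 s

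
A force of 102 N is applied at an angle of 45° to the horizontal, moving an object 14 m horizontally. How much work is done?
W = Fd cosθ = 102×14×cos(45°) = 1009.7 J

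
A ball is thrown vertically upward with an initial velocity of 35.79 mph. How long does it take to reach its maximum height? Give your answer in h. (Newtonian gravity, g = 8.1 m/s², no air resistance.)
t_up = v₀/g (with unit conversion) = 0.0005487 h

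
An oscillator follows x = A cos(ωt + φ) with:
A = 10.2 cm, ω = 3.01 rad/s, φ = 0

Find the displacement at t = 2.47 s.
x = A cos(ωt + φ) = 10.2×cos(3.01×2.47 + 0) = 4.152 cm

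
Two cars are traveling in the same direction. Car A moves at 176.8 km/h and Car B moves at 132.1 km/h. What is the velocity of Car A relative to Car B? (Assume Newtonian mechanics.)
v_rel = v_A - v_B = 176.8 - 132.1 = 44.7 km/h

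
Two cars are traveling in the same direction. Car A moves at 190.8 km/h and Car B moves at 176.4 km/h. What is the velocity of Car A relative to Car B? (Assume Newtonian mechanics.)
v_rel = v_A - v_B = 190.8 - 176.4 = 14.4 km/h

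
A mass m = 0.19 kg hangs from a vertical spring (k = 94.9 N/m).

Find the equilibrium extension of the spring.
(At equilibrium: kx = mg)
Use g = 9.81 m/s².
x_eq = mg/k = 0.19×9.81/94.9 = 0.01964 m = 1.964 cm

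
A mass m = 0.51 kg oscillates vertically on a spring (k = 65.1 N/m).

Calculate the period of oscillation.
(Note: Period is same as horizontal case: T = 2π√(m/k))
T = 2π√(m/k) = 2π√(0.51/65.1) = 0.5561 s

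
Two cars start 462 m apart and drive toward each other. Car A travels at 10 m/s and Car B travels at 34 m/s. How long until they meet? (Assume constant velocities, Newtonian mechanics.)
Combined speed: v_combined = 10 + 34 = 44 m/s
Time to meet: t = d/44 = 462/44 = 10.5 s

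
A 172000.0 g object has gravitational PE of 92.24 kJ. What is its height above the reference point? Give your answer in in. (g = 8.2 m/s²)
PE = mgh → h = PE/(mg) = 9.224e+04 J / (172 kg × 8.2 m/s²) = 65.4 m = 2575.0 in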